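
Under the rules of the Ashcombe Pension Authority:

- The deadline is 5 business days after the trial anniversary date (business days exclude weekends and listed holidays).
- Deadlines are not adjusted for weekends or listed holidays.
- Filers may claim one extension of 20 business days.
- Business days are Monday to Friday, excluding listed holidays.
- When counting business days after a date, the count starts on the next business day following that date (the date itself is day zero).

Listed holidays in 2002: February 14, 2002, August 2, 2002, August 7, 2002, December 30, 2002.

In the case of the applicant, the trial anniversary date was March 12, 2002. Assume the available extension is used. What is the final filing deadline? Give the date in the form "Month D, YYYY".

Counting 5 business days after March 12, 2002 (skipping weekends and listed holidays) reaches March 19, 2002.
March 19, 2002 falls on a Tuesday. The rules make no weekend/holiday allowance, so it remains March 19, 2002.
Counting 20 further business days from March 19, 2002 reaches April 16, 2002.
No adjustment is made for weekends or holidays, so April 16, 2002 stands.
Final deadline: April 16, 2002.

April 16, 2002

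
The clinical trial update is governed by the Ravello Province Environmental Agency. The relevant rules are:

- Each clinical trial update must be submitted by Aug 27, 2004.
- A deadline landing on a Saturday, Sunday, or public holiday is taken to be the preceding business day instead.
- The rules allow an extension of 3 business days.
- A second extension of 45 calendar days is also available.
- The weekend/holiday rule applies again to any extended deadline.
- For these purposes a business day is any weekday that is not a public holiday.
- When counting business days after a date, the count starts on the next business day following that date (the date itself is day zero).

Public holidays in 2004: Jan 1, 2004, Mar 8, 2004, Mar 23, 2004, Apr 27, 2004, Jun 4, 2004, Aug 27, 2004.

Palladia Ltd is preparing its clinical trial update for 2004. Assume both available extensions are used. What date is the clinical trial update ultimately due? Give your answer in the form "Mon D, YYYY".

Oct 15, 2004

The stated deadline is Aug 27, 2004.
Aug 27, 2004 is a listed holiday, so it moves to the preceding business day, Aug 26, 2004 (Thursday).
The 3-business-day extension runs from Aug 26, 2004 to Sep 1, 2004.
Since Sep 1, 2004 is a Wednesday and not a holiday, the date is unchanged.
With the 45-day extension, Sep 1, 2004 becomes Oct 16, 2004.
Because Oct 16, 2004 is a Saturday, the deadline becomes Oct 15, 2004 (Friday).
The final due date is Oct 15, 2004.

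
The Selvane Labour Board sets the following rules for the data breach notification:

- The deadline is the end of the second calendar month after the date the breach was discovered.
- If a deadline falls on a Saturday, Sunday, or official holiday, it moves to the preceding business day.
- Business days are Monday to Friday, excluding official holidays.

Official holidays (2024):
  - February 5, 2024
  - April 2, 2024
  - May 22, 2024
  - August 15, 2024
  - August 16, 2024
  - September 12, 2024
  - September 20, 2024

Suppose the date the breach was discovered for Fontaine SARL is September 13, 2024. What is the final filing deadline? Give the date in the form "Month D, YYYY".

November 29, 2024

2 months after September 13, 2024 is November 2024; that month ends on November 30, 2024.
November 30, 2024 is a Saturday, so it moves to the preceding business day, November 29, 2024 (Friday).
The final due date is November 29, 2024.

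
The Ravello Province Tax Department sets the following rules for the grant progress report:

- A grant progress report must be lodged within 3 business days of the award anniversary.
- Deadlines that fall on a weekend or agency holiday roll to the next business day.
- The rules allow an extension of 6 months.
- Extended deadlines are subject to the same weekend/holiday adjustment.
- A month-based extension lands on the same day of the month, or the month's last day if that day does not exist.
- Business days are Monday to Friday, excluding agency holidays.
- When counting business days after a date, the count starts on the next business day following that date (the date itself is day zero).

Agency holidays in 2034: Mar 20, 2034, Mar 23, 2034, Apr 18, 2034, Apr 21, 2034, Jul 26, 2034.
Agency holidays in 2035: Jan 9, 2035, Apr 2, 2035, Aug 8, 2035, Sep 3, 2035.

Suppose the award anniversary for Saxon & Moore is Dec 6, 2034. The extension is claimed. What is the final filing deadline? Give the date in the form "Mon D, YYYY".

Jun 11, 2035

Counting 3 business days after Dec 6, 2034 (skipping weekends and listed holidays) reaches Dec 11, 2034.
Since Dec 11, 2034 is a Monday and not a holiday, the date is unchanged.
Applying the 6 months extension: 6 months after Dec 11, 2034 is Jun 11, 2035.
Since Jun 11, 2035 is a Monday and not a holiday, the date is unchanged.
Deadline: Jun 11, 2035.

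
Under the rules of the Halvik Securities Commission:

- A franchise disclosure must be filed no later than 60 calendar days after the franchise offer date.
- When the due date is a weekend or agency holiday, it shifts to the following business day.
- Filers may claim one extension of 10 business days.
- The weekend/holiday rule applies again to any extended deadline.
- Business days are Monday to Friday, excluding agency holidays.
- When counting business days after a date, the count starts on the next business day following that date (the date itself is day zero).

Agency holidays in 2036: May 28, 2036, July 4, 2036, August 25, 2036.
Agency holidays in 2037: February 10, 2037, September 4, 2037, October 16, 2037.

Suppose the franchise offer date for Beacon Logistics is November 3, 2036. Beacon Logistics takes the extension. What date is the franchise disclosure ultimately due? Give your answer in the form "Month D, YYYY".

January 16, 2037

Adding 60 calendar days to November 3, 2036 gives January 2, 2037.
January 2, 2037 (Friday) is already a business day.
Applying the 10-business-day extension: 10 business days after January 2, 2037 is January 16, 2037.
January 16, 2037 falls on a Friday, which is a business day, so no adjustment is needed.
Deadline: January 16, 2037.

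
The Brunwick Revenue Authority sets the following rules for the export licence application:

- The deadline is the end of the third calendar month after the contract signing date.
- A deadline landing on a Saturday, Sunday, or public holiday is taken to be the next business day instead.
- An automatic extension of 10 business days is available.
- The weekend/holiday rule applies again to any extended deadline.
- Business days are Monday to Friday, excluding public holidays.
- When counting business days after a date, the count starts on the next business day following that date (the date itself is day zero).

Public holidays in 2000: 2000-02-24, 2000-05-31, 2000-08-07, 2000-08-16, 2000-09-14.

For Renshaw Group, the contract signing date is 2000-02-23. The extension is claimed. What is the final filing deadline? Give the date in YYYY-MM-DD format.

3 months after 2000-02-23 falls in May 2000; the last day of that month is 2000-05-31.
Because 2000-05-31 is a listed holiday, the deadline becomes 2000-06-01 (Thursday).
The 10-business-day extension runs from 2000-06-01 to 2000-06-15.
2000-06-15 is a Thursday and not a listed holiday, so it stands.
Deadline: 2000-06-15.

2000-06-15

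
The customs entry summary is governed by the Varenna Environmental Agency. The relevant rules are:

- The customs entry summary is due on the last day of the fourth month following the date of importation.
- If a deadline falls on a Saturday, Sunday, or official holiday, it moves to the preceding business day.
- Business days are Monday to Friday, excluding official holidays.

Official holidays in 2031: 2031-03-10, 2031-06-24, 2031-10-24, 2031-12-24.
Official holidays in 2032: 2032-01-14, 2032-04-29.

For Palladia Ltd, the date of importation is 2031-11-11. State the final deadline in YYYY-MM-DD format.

2032-03-31

The fourth month after 2031-11-11 is March 2032, whose last day is 2032-03-31.
Since 2032-03-31 is a Wednesday and not a holiday, the date is unchanged.
Final deadline: 2032-03-31.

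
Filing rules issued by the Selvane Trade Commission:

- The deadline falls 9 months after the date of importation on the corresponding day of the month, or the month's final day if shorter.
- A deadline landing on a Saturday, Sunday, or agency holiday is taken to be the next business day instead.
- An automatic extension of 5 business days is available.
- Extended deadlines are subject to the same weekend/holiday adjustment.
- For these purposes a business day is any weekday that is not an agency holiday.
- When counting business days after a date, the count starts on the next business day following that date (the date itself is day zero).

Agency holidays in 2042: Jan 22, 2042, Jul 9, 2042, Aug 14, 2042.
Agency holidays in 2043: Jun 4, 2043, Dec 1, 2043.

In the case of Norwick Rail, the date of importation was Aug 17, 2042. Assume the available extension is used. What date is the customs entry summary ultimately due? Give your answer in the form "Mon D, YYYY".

May 25, 2043

9 months from Aug 17, 2042 is May 17, 2043.
May 17, 2043 is a Sunday, so it moves to the next business day, May 18, 2043 (Monday).
The 5-business-day extension runs from May 18, 2043 to May 25, 2043.
Since May 25, 2043 is a Monday and not a holiday, the date is unchanged.
So the filing is due May 25, 2043.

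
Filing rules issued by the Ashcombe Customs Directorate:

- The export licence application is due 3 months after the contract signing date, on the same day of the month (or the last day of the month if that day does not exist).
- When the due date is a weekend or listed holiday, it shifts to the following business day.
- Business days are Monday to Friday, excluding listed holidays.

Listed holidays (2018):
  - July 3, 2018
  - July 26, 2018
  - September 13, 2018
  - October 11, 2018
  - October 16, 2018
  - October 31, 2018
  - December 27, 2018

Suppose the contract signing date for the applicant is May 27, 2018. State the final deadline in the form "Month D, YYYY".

August 27, 2018

3 months after May 27, 2018, on the same day of the month, is August 27, 2018.
August 27, 2018 falls on a Monday, which is a business day, so no adjustment is needed.
The final due date is August 27, 2018.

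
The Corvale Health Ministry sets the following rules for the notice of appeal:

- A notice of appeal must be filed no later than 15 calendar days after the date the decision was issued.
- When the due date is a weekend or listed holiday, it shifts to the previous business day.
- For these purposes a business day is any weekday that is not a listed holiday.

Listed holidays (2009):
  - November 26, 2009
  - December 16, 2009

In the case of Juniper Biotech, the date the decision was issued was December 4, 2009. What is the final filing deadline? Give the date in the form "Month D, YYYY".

Trigger date December 4, 2009 + 15 calendar days = December 19, 2009.
December 19, 2009 falls on a Saturday. Rolling to the preceding business day gives December 18, 2009, a Friday.
Deadline: December 18, 2009.

December 18, 2009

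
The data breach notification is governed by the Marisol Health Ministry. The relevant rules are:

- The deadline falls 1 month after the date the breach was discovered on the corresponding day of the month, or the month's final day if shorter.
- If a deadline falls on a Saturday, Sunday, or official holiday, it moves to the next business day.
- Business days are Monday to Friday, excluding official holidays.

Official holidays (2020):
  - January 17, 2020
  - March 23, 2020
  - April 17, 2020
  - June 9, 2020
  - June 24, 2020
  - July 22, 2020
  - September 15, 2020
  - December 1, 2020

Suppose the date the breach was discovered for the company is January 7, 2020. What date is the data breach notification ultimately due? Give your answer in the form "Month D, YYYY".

1 month from January 7, 2020 is February 7, 2020.
February 7, 2020 (Friday) is already a business day.
So the filing is due February 7, 2020.

February 7, 2020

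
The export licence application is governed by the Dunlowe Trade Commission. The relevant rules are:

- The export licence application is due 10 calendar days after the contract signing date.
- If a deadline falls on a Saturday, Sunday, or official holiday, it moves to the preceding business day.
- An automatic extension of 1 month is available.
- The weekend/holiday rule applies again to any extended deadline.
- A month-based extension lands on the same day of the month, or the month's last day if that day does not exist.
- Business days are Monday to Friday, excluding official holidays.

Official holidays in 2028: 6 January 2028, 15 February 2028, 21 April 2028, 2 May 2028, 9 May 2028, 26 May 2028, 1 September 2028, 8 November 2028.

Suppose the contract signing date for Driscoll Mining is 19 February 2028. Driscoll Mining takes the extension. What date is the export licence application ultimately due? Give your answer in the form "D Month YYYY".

29 March 2028

Trigger date 19 February 2028 + 10 calendar days = 29 February 2028.
29 February 2028 is a Tuesday and not a listed holiday, so it stands.
Applying the 1 month extension: 1 month after 29 February 2028 is 29 March 2028.
29 March 2028 falls on a Wednesday, which is a business day, so no adjustment is needed.
So the filing is due 29 March 2028.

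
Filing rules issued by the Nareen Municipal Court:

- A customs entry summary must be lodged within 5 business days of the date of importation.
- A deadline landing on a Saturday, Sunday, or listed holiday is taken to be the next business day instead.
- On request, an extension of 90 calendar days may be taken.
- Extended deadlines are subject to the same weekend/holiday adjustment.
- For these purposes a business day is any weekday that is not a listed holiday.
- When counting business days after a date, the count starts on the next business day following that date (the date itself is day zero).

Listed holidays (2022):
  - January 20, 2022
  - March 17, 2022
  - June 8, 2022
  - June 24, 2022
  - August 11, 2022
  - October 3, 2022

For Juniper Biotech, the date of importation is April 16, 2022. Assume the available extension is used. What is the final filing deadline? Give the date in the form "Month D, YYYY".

Starting the day after April 16, 2022 and counting 5 business days lands on April 22, 2022.
April 22, 2022 is a Friday and not a listed holiday, so it stands.
With the 90-day extension, April 22, 2022 becomes July 21, 2022.
July 21, 2022 (Thursday) is already a business day.
Final deadline: July 21, 2022.

July 21, 2022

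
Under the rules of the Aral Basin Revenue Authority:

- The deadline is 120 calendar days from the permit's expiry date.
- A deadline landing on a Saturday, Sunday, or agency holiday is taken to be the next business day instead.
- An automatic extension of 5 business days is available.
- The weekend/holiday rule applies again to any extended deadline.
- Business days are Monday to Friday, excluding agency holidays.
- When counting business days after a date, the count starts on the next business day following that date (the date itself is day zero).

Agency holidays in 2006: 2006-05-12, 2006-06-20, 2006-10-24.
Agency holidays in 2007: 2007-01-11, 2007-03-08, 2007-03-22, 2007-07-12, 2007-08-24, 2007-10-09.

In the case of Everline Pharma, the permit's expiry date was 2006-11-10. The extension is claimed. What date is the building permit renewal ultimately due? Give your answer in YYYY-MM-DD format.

Trigger date 2006-11-10 + 120 calendar days = 2007-03-10.
2007-03-10 falls on a Saturday. Rolling to the next business day gives 2007-03-12, a Monday.
Counting 5 further business days from 2007-03-12 reaches 2007-03-19.
2007-03-19 falls on a Monday, which is a business day, so no adjustment is needed.
Final deadline: 2007-03-19.

2007-03-19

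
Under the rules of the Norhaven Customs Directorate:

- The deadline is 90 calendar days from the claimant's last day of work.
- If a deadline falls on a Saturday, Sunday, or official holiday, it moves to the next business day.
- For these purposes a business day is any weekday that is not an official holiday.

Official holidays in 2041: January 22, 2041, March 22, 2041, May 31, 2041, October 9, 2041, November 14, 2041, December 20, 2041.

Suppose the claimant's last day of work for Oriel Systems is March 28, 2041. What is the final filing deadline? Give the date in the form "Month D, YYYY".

Trigger date March 28, 2041 + 90 calendar days = June 26, 2041.
June 26, 2041 is a Wednesday and not a listed holiday, so it stands.
The final due date is June 26, 2041.

June 26, 2041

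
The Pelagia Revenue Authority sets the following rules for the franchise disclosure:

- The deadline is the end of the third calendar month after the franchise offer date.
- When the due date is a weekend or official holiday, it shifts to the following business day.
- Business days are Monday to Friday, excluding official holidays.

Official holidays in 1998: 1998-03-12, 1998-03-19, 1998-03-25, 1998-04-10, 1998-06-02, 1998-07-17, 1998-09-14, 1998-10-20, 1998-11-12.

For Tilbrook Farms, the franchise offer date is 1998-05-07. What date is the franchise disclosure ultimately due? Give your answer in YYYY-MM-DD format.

1998-08-31

3 months after 1998-05-07 falls in August 1998; the last day of that month is 1998-08-31.
1998-08-31 is a Monday and not a listed holiday, so it stands.
The final due date is 1998-08-31.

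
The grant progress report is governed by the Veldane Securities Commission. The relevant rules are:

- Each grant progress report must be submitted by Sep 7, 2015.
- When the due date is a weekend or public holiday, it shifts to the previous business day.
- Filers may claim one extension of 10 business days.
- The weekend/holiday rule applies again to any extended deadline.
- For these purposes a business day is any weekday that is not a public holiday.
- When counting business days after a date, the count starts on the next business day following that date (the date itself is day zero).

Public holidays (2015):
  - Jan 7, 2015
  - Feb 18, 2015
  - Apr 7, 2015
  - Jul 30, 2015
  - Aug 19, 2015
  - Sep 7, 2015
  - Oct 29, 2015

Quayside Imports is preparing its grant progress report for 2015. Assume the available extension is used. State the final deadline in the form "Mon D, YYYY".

The statutory due date is Sep 7, 2015.
Because Sep 7, 2015 is a listed holiday, the deadline becomes Sep 4, 2015 (Friday).
The 10-business-day extension runs from Sep 4, 2015 to Sep 21, 2015.
Since Sep 21, 2015 is a Monday and not a holiday, the date is unchanged.
So the filing is due Sep 21, 2015.

Sep 21, 2015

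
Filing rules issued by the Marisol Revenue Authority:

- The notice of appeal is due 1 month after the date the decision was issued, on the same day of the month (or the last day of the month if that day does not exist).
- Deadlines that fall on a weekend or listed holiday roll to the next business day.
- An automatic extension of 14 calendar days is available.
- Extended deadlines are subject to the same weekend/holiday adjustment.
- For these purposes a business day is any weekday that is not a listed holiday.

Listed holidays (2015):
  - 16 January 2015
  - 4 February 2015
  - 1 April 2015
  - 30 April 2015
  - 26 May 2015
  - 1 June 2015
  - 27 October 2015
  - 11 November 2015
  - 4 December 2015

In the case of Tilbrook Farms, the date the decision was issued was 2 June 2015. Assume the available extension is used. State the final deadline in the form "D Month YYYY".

16 July 2015

1 month from 2 June 2015 is 2 July 2015.
2 July 2015 falls on a Thursday, which is a business day, so no adjustment is needed.
Add the 14 calendar-day extension to 2 July 2015: 16 July 2015.
16 July 2015 (Thursday) is already a business day.
Deadline: 16 July 2015.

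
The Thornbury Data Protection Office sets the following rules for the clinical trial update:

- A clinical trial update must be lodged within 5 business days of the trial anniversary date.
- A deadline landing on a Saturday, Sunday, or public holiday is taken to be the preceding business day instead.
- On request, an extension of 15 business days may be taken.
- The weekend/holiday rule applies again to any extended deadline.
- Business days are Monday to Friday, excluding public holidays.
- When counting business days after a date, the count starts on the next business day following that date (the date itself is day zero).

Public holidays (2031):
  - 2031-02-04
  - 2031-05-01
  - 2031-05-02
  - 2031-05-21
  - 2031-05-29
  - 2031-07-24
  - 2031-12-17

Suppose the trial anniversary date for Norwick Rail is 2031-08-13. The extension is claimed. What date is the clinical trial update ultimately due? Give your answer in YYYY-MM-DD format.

2031-09-10

5 business days after 2031-08-13, excluding weekends and holidays, is 2031-08-20.
2031-08-20 is a Wednesday and not a listed holiday, so it stands.
The 15-business-day extension runs from 2031-08-20 to 2031-09-10.
Since 2031-09-10 is a Wednesday and not a holiday, the date is unchanged.
So the filing is due 2031-09-10.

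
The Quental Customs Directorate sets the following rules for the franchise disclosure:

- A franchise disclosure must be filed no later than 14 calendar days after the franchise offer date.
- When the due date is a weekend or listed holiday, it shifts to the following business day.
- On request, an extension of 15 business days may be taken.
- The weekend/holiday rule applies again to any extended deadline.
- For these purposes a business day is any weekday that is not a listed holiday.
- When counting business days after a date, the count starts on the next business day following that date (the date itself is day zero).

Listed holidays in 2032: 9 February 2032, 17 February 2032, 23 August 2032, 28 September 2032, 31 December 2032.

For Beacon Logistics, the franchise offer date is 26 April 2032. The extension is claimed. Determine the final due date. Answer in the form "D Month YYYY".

From 26 April 2032, 14 calendar days later is 10 May 2032.
Since 10 May 2032 is a Monday and not a holiday, the date is unchanged.
Counting 15 further business days from 10 May 2032 reaches 31 May 2032.
Since 31 May 2032 is a Monday and not a holiday, the date is unchanged.
Final deadline: 31 May 2032.

31 May 2032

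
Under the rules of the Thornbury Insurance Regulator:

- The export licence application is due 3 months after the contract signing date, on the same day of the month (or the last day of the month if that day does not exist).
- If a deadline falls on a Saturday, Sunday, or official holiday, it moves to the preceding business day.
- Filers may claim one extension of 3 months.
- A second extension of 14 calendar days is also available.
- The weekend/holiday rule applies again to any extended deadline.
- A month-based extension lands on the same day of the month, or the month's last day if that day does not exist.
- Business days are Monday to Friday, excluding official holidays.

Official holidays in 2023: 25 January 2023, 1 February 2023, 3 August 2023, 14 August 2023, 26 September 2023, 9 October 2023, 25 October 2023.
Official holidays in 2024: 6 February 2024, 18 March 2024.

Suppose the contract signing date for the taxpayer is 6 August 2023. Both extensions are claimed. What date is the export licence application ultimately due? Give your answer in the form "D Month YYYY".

19 February 2024

3 months from 6 August 2023 is 6 November 2023.
Since 6 November 2023 is a Monday and not a holiday, the date is unchanged.
Add 3 months to 6 November 2023: 6 February 2024.
6 February 2024 is a listed holiday; the preceding business day is 5 February 2024 (Monday).
With the 14-day extension, 5 February 2024 becomes 19 February 2024.
19 February 2024 (Monday) is already a business day.
Deadline: 19 February 2024.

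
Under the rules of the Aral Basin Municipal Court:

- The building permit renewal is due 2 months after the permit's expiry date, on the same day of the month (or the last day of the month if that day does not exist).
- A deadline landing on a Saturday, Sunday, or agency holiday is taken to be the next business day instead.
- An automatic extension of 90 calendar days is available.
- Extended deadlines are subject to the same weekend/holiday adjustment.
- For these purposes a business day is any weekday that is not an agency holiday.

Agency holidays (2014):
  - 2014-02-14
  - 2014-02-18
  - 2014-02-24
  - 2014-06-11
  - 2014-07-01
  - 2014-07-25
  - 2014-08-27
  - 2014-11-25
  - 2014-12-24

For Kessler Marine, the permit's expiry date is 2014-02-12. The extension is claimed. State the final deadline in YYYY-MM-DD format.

2014-07-14

Moving 2 months forward from 2014-02-12 on the corresponding day gives 2014-04-12.
2014-04-12 is a Saturday, so it moves to the next business day, 2014-04-14 (Monday).
Applying the 90-calendar-day extension: 2014-04-14 + 90 days = 2014-07-13.
2014-07-13 falls on a Sunday. Rolling to the next business day gives 2014-07-14, a Monday.
Final deadline: 2014-07-14.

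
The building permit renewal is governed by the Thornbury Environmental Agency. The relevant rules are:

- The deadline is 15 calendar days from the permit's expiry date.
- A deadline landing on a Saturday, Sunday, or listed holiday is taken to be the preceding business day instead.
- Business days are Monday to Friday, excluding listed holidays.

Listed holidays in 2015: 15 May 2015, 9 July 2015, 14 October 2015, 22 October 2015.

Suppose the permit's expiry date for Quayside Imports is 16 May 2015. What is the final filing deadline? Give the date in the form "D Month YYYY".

Adding 15 calendar days to 16 May 2015 gives 31 May 2015.
31 May 2015 is a Sunday, so it moves to the preceding business day, 29 May 2015 (Friday).
Deadline: 29 May 2015.

29 May 2015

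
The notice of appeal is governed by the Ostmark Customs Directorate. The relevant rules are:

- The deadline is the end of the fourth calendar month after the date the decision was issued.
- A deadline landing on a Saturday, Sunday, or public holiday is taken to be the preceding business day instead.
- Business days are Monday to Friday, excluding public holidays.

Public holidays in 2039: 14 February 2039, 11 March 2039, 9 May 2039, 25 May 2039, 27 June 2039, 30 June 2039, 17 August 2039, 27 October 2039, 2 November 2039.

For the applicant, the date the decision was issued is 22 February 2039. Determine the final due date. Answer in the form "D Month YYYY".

29 June 2039

The fourth month after 22 February 2039 is June 2039, whose last day is 30 June 2039.
Because 30 June 2039 is a listed holiday, the deadline becomes 29 June 2039 (Wednesday).
Final deadline: 29 June 2039.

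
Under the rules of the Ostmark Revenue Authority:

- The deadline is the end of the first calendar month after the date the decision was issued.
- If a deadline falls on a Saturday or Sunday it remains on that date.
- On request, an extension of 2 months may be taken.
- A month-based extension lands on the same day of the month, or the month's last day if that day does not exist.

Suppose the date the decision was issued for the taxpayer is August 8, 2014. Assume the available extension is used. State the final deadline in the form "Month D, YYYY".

November 30, 2014

1 month after August 8, 2014 is September 2014; that month ends on September 30, 2014.
No adjustment is made for weekends or holidays, so September 30, 2014 stands.
The 2 months extension carries September 30, 2014 to November 30, 2014.
November 30, 2014 is a Sunday; no weekend or holiday adjustment applies.
So the filing is due November 30, 2014.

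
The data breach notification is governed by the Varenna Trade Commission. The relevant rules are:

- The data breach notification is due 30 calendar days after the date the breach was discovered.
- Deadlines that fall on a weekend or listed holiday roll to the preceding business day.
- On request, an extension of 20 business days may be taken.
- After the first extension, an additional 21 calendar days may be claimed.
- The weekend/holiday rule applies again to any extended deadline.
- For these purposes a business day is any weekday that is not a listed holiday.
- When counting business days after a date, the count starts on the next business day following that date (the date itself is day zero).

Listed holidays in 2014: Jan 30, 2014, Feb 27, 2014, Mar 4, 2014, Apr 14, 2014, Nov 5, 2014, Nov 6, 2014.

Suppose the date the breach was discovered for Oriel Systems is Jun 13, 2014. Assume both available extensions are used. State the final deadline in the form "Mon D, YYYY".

Aug 29, 2014

Trigger date Jun 13, 2014 + 30 calendar days = Jul 13, 2014.
Jul 13, 2014 is a Sunday; the preceding business day is Jul 11, 2014 (Friday).
Counting 20 further business days from Jul 11, 2014 reaches Aug 8, 2014.
Aug 8, 2014 (Friday) is already a business day.
The 21-calendar-day extension moves the deadline from Aug 8, 2014 to Aug 29, 2014.
Aug 29, 2014 falls on a Friday, which is a business day, so no adjustment is needed.
Deadline: Aug 29, 2014.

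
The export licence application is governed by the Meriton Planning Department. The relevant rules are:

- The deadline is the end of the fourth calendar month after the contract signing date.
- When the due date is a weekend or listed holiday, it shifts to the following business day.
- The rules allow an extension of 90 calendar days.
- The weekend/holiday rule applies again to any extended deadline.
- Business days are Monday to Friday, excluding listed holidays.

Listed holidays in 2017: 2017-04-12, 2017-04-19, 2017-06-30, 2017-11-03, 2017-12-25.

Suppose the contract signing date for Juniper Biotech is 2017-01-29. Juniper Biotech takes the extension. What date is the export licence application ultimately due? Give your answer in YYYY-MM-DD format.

2017-08-29

4 months after 2017-01-29 is May 2017; that month ends on 2017-05-31.
2017-05-31 is a Wednesday and not a listed holiday, so it stands.
Add the 90 calendar-day extension to 2017-05-31: 2017-08-29.
2017-08-29 falls on a Tuesday, which is a business day, so no adjustment is needed.
So the filing is due 2017-08-29.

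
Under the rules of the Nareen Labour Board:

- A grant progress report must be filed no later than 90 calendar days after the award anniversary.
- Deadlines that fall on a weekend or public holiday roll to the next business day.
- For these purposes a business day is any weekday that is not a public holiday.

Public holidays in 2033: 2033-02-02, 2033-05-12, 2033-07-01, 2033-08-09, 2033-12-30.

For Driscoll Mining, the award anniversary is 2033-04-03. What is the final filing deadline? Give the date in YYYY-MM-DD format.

2033-07-04

Trigger date 2033-04-03 + 90 calendar days = 2033-07-02.
2033-07-02 is a Saturday, so it moves to the next business day, 2033-07-04 (Monday).
So the filing is due 2033-07-04.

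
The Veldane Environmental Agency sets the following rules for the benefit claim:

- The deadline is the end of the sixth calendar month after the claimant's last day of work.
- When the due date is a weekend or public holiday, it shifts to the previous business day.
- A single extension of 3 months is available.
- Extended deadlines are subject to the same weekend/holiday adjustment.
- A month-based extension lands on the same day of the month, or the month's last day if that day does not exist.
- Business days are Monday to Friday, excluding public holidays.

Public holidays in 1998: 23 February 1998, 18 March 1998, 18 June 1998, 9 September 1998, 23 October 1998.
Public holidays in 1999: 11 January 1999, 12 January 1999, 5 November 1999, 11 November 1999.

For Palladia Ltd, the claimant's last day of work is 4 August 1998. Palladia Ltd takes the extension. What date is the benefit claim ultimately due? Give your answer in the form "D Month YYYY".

26 May 1999

6 months after 4 August 1998 is February 1999; that month ends on 28 February 1999.
28 February 1999 falls on a Sunday. Rolling to the preceding business day gives 26 February 1999, a Friday.
Applying the 3 months extension: 3 months after 26 February 1999 is 26 May 1999.
26 May 1999 is a Wednesday and not a listed holiday, so it stands.
The final due date is 26 May 1999.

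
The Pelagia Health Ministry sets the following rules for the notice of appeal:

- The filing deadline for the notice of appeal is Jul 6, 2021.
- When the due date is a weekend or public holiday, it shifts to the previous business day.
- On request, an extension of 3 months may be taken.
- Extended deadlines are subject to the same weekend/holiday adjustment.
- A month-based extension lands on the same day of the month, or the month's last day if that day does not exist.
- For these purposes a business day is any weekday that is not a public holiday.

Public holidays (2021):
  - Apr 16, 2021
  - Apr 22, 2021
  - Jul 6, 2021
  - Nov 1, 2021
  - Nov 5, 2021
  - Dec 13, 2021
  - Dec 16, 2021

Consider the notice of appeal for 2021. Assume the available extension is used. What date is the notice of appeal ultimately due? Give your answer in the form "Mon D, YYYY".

Start from the fixed due date, Jul 6, 2021.
Jul 6, 2021 falls on a listed holiday. Rolling to the preceding business day gives Jul 5, 2021, a Monday.
The 3 months extension carries Jul 5, 2021 to Oct 5, 2021.
Oct 5, 2021 (Tuesday) is already a business day.
The final due date is Oct 5, 2021.

Oct 5, 2021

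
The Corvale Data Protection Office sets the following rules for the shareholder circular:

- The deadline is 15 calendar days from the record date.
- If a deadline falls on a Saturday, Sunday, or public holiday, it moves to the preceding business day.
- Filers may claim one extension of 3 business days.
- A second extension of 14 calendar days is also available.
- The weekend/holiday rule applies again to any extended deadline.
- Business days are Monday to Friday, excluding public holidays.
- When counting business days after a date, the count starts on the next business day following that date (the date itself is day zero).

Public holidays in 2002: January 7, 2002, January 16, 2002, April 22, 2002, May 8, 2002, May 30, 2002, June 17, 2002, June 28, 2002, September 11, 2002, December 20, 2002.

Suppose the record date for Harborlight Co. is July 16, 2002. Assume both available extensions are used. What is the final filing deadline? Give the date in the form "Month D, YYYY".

15 calendar days after July 16, 2002 is July 31, 2002.
July 31, 2002 falls on a Wednesday, which is a business day, so no adjustment is needed.
The 3-business-day extension runs from July 31, 2002 to August 5, 2002.
August 5, 2002 (Monday) is already a business day.
The 14-calendar-day extension moves the deadline from August 5, 2002 to August 19, 2002.
August 19, 2002 falls on a Monday, which is a business day, so no adjustment is needed.
Final deadline: August 19, 2002.

August 19, 2002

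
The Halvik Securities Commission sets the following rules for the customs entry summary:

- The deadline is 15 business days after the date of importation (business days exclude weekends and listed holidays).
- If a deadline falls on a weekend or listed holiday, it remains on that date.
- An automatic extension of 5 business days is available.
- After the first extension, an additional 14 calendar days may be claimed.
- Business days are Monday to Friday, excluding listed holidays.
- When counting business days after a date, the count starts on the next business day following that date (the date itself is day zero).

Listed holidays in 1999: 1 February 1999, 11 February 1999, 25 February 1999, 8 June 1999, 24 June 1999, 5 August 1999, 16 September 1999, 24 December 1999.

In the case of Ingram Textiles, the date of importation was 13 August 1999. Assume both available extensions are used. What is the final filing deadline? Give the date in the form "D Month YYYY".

24 September 1999

15 business days after 13 August 1999, excluding weekends and holidays, is 3 September 1999.
No adjustment is made for weekends or holidays, so 3 September 1999 stands.
The 5-business-day extension runs from 3 September 1999 to 10 September 1999.
No adjustment is made for weekends or holidays, so 10 September 1999 stands.
The 14-calendar-day extension moves the deadline from 10 September 1999 to 24 September 1999.
24 September 1999 falls on a Friday. The rules make no weekend/holiday allowance, so it remains 24 September 1999.
The final due date is 24 September 1999.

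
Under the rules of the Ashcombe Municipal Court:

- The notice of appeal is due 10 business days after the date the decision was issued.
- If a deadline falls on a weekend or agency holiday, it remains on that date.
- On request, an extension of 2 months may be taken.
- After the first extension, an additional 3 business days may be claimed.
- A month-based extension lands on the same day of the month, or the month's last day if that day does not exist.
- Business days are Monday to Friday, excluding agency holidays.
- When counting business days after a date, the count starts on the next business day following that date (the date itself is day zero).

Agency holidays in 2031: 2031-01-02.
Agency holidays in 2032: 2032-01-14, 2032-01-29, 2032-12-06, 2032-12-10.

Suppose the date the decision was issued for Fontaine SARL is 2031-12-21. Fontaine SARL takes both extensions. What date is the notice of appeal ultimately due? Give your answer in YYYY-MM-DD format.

2032-03-05

10 business days after 2031-12-21, excluding weekends and holidays, is 2032-01-02.
2032-01-02 falls on a Friday. The rules make no weekend/holiday allowance, so it remains 2032-01-02.
The 2 months extension carries 2032-01-02 to 2032-03-02.
2032-03-02 is a Tuesday; no weekend or holiday adjustment applies.
Applying the 3-business-day extension: 3 business days after 2032-03-02 is 2032-03-05.
No adjustment is made for weekends or holidays, so 2032-03-05 stands.
Final deadline: 2032-03-05.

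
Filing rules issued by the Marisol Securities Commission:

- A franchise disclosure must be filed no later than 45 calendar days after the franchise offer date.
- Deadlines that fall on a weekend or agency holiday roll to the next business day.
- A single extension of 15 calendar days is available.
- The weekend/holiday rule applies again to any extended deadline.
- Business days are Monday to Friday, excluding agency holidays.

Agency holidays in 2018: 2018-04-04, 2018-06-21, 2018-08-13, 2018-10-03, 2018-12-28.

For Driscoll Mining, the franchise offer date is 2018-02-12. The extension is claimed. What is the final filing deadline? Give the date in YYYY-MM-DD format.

Trigger date 2018-02-12 + 45 calendar days = 2018-03-29.
Since 2018-03-29 is a Thursday and not a holiday, the date is unchanged.
Applying the 15-calendar-day extension: 2018-03-29 + 15 days = 2018-04-13.
2018-04-13 falls on a Friday, which is a business day, so no adjustment is needed.
Final deadline: 2018-04-13.

2018-04-13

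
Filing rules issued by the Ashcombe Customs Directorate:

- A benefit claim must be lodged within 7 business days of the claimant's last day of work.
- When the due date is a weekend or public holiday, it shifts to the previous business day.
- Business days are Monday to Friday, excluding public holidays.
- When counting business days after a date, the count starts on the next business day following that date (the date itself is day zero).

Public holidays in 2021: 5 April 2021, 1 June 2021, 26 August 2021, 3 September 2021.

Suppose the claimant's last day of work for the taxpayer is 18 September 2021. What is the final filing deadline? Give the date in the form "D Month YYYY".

28 September 2021

7 business days after 18 September 2021, excluding weekends and holidays, is 28 September 2021.
28 September 2021 (Tuesday) is already a business day.
Final deadline: 28 September 2021.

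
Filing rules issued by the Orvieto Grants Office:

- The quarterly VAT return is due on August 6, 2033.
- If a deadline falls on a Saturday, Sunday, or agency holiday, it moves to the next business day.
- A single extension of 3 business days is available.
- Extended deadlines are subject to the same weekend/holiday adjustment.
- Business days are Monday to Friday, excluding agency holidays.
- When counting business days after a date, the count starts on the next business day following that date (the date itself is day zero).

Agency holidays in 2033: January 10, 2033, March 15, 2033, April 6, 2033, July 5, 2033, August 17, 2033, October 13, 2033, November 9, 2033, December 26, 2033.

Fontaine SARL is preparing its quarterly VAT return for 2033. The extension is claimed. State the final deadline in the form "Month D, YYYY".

Start from the fixed due date, August 6, 2033.
August 6, 2033 is a Saturday, so it moves to the next business day, August 8, 2033 (Monday).
Counting 3 further business days from August 8, 2033 reaches August 11, 2033.
Since August 11, 2033 is a Thursday and not a holiday, the date is unchanged.
So the filing is due August 11, 2033.

August 11, 2033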